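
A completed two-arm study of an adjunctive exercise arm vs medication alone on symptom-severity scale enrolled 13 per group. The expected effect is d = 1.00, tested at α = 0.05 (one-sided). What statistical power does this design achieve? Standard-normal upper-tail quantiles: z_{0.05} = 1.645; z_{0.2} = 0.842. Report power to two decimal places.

power ≈ 0.82

For two equal groups, power = Φ(d·√(n/2) − z_{α}).
d·√(n/2) = 1.00 × √(13/2) = 1.00 × 2.550 = 2.550.
z_β = 2.550 − 1.645 = 0.905.
Power = Φ(0.905) = 0.817.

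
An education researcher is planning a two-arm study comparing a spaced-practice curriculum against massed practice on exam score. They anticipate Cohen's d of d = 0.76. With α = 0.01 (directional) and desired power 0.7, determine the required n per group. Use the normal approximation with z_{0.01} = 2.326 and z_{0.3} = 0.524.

n = 29 per group

For two independent groups with equal n: n = 2·((z_{α} + z_β) / d)².
z_{α} + z_β = 2.326 + 0.524 = 2.850.
n = 2 × (2.850 / 0.76)² = 2 × 3.750² = 2 × 14.06 = 28.1.
Round up to the next whole participant.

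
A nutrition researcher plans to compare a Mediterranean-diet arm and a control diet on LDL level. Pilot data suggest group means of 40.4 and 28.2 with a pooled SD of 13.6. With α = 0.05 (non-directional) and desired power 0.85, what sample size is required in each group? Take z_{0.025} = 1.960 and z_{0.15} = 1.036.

Cohen's d = |M₁ − M₂| / SD_pooled = |40.4 − 28.2| / 13.6 = 12.2 / 13.6 = 0.897.
For two independent groups with equal n: n = 2·((z_{α/2} + z_β) / d)².
z_{α/2} + z_β = 1.960 + 1.036 = 2.996.
n = 2 × (2.996 / 0.897)² = 2 × 3.340² = 2 × 11.16 = 22.3.
Round up to the next whole participant.

n = 23 per group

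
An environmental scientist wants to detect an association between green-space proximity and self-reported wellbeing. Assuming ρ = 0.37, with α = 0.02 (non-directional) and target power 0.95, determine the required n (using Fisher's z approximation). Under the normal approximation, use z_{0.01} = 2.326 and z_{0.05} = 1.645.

Fisher's z: C = ½·ln((1+r)/(1−r)) = ½·ln(2.1746) = 0.3884.
n = ((z_{α/2} + z_β)/C)² + 3.
(2.326 + 1.645) / 0.3884 = 3.971 / 0.3884 = 10.224.
n = 10.224² + 3 = 104.53 + 3 = 107.5.
Round up.

n = 108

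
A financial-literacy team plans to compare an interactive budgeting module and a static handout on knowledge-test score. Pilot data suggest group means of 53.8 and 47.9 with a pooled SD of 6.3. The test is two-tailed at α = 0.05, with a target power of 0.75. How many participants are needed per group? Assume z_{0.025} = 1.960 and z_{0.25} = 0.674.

n = 16 per group

Cohen's d = |M₁ − M₂| / SD_pooled = |53.8 − 47.9| / 6.3 = 5.9 / 6.3 = 0.937.
For two independent groups with equal n: n = 2·((z_{α/2} + z_β) / d)².
z_{α/2} + z_β = 1.960 + 0.674 = 2.634.
n = 2 × (2.634 / 0.937)² = 2 × 2.811² = 2 × 7.90 = 15.8.
Round up to the next whole participant.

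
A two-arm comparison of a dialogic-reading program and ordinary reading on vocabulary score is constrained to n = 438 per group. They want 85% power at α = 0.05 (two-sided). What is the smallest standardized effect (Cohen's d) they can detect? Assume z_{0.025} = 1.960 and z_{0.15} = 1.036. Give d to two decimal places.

For two independent groups of n = 438 each: d_min = (z_{α/2} + z_β)·√(2/n).
z-sum = 1.960 + 1.036 = 2.996.
d_min = 2.996 × √(2/438) = 2.996 × 0.0676 = 0.202.

d_min ≈ 0.20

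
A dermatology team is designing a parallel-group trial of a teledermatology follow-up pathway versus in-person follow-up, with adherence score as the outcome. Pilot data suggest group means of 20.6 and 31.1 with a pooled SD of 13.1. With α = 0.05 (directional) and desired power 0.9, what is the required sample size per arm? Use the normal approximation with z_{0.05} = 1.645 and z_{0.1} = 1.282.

Cohen's d = |M₁ − M₂| / SD_pooled = |20.6 − 31.1| / 13.1 = 10.5 / 13.1 = 0.802.
For two independent groups with equal n: n = 2·((z_{α} + z_β) / d)².
z_{α} + z_β = 1.645 + 1.282 = 2.927.
n = 2 × (2.927 / 0.802)² = 2 × 3.650² = 2 × 13.32 = 26.6.
Round up to the next whole participant.

n = 27 per group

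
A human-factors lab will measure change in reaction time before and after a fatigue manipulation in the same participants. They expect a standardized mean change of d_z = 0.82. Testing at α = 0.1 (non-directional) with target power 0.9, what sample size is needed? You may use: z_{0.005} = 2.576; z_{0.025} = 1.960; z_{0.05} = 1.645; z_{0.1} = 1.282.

For a paired (one-sample on differences) test: n = ((z_{α/2} + z_β) / d)².
z_{α/2} + z_β = 1.645 + 1.282 = 2.927.
n = (2.927 / 0.82)² = 3.570² = 12.74.
Round up.

n = 13 pairs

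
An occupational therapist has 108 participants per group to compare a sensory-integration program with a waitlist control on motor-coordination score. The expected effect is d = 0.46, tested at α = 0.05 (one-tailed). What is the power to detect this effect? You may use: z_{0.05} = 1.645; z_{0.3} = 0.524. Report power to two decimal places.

For two equal groups, power = Φ(d·√(n/2) − z_{α}).
d·√(n/2) = 0.46 × √(108/2) = 0.46 × 7.348 = 3.380.
z_β = 3.380 − 1.645 = 1.735.
Power = Φ(1.735) = 0.959.

power ≈ 0.96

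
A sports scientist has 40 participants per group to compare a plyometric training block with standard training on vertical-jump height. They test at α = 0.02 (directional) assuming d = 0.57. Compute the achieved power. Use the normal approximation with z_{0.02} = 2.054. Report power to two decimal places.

For two equal groups, power = Φ(d·√(n/2) − z_{α}).
d·√(n/2) = 0.57 × √(40/2) = 0.57 × 4.472 = 2.549.
z_β = 2.549 − 2.054 = 0.495.
Power = Φ(0.495) = 0.690.

power ≈ 0.69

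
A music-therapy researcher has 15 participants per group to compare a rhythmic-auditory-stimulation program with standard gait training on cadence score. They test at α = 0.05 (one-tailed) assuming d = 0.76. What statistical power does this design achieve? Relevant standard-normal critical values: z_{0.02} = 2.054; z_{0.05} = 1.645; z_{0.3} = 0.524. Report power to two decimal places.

power ≈ 0.67

For two equal groups, power = Φ(d·√(n/2) − z_{α}).
d·√(n/2) = 0.76 × √(15/2) = 0.76 × 2.739 = 2.081.
z_β = 2.081 − 1.645 = 0.436.
Power = Φ(0.436) = 0.669.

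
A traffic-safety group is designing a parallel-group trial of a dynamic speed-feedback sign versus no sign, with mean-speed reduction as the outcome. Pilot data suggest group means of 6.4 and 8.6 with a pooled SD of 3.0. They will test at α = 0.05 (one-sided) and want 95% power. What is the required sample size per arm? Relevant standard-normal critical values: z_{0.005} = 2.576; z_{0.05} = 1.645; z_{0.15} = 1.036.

n = 41 per group

Cohen's d = |M₁ − M₂| / SD_pooled = |6.4 − 8.6| / 3.0 = 2.2 / 3.0 = 0.733.
For two independent groups with equal n: n = 2·((z_{α} + z_β) / d)².
z_{α} + z_β = 1.645 + 1.645 = 3.290.
n = 2 × (3.290 / 0.733)² = 2 × 4.488² = 2 × 20.15 = 40.3.
Round up to the next whole participant.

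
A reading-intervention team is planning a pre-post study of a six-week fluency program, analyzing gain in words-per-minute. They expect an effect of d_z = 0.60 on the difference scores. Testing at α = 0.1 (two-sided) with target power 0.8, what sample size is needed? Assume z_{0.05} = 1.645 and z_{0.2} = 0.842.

For a paired (one-sample on differences) test: n = ((z_{α/2} + z_β) / d)².
z_{α/2} + z_β = 1.645 + 0.842 = 2.487.
n = (2.487 / 0.60)² = 4.145² = 17.18.
Round up.

n = 18 pairs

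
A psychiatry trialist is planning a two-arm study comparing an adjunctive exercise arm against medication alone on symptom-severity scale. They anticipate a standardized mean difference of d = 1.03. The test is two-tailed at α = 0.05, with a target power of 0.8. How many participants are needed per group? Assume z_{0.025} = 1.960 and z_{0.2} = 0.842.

For two independent groups with equal n: n = 2·((z_{α/2} + z_β) / d)².
z_{α/2} + z_β = 1.960 + 0.842 = 2.802.
n = 2 × (2.802 / 1.03)² = 2 × 2.720² = 2 × 7.40 = 14.8.
Round up to the next whole participant.

n = 15 per group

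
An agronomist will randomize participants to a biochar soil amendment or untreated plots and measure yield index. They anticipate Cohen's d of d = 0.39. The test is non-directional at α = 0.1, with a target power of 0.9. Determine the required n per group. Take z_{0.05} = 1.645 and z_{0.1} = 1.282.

For two independent groups with equal n: n = 2·((z_{α/2} + z_β) / d)².
z_{α/2} + z_β = 1.645 + 1.282 = 2.927.
n = 2 × (2.927 / 0.39)² = 2 × 7.505² = 2 × 56.33 = 112.7.
Round up to the next whole participant.

n = 113 per group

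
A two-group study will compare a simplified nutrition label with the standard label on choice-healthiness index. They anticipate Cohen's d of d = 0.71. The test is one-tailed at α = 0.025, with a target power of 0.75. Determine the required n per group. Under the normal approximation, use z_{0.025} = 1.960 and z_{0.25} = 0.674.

n = 28 per group

For two independent groups with equal n: n = 2·((z_{α} + z_β) / d)².
z_{α} + z_β = 1.960 + 0.674 = 2.634.
n = 2 × (2.634 / 0.71)² = 2 × 3.710² = 2 × 13.76 = 27.5.
Round up to the next whole participant.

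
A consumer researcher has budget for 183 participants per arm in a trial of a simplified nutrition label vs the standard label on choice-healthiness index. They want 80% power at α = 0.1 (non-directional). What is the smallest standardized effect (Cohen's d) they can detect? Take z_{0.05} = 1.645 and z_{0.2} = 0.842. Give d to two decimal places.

d_min ≈ 0.26

For two independent groups of n = 183 each: d_min = (z_{α/2} + z_β)·√(2/n).
z-sum = 1.645 + 0.842 = 2.487.
d_min = 2.487 × √(2/183) = 2.487 × 0.1045 = 0.260.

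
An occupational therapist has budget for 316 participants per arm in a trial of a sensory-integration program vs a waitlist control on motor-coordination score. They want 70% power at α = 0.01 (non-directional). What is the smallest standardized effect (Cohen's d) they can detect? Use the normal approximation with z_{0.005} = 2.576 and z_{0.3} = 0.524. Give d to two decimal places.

d_min ≈ 0.25

For two independent groups of n = 316 each: d_min = (z_{α/2} + z_β)·√(2/n).
z-sum = 2.576 + 0.524 = 3.100.
d_min = 3.100 × √(2/316) = 3.100 × 0.0796 = 0.247.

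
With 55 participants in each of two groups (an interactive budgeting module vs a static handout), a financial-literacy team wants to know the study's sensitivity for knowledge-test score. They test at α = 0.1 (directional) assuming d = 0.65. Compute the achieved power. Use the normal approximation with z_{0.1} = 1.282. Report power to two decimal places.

power ≈ 0.98

For two equal groups, power = Φ(d·√(n/2) − z_{α}).
d·√(n/2) = 0.65 × √(55/2) = 0.65 × 5.244 = 3.409.
z_β = 3.409 − 1.282 = 2.127.
Power = Φ(2.127) = 0.983.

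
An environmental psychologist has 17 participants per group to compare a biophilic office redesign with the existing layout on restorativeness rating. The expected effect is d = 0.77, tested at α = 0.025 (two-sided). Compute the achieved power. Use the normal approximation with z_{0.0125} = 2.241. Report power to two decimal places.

For two equal groups, power = Φ(d·√(n/2) − z_{α/2}).
d·√(n/2) = 0.77 × √(17/2) = 0.77 × 2.915 = 2.245.
z_β = 2.245 − 2.241 = 0.004.
Power = Φ(0.004) = 0.502.

power ≈ 0.50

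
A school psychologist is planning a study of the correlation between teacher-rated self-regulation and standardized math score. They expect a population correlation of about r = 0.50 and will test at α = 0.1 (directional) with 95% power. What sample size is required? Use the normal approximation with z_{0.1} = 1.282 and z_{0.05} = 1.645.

Fisher's z: C = ½·ln((1+r)/(1−r)) = ½·ln(3.0000) = 0.5493.
n = ((z_{α} + z_β)/C)² + 3.
(1.282 + 1.645) / 0.5493 = 2.927 / 0.5493 = 5.329.
n = 5.329² + 3 = 28.39 + 3 = 31.4.
Round up.

n = 32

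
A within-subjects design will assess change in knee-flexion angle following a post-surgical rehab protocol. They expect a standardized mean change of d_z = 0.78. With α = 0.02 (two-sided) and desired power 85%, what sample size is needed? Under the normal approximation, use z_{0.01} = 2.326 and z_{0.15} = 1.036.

n = 19 pairs

For a paired (one-sample on differences) test: n = ((z_{α/2} + z_β) / d)².
z_{α/2} + z_β = 2.326 + 1.036 = 3.362.
n = (3.362 / 0.78)² = 4.310² = 18.58.
Round up.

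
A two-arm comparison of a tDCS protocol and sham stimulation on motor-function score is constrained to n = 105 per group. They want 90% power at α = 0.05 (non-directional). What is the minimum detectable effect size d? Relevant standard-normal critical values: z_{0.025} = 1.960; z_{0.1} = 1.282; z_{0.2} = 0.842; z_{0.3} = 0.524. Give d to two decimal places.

For two independent groups of n = 105 each: d_min = (z_{α/2} + z_β)·√(2/n).
z-sum = 1.960 + 1.282 = 3.242.
d_min = 3.242 × √(2/105) = 3.242 × 0.1380 = 0.447.

d_min ≈ 0.45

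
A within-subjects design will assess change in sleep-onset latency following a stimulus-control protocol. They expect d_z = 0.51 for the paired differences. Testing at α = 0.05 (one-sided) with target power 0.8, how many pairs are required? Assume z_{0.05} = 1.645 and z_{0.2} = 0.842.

For a paired (one-sample on differences) test: n = ((z_{α} + z_β) / d)².
z_{α} + z_β = 1.645 + 0.842 = 2.487.
n = (2.487 / 0.51)² = 4.876² = 23.78.
Round up.

n = 24 pairs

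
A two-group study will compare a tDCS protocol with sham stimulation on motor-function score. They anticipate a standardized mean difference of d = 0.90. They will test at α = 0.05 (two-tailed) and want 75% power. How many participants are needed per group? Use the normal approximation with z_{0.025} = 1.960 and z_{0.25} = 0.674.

n = 18 per group

For two independent groups with equal n: n = 2·((z_{α/2} + z_β) / d)².
z_{α/2} + z_β = 1.960 + 0.674 = 2.634.
n = 2 × (2.634 / 0.90)² = 2 × 2.927² = 2 × 8.57 = 17.1.
Round up to the next whole participant.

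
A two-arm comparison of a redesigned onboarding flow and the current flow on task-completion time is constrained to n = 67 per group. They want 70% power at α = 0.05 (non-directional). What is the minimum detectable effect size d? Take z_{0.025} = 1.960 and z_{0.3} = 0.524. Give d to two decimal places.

d_min ≈ 0.43

For two independent groups of n = 67 each: d_min = (z_{α/2} + z_β)·√(2/n).
z-sum = 1.960 + 0.524 = 2.484.
d_min = 2.484 × √(2/67) = 2.484 × 0.1728 = 0.429.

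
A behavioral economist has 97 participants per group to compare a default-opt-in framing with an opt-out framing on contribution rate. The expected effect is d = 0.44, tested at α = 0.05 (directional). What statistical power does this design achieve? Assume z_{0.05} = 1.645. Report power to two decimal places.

For two equal groups, power = Φ(d·√(n/2) − z_{α}).
d·√(n/2) = 0.44 × √(97/2) = 0.44 × 6.964 = 3.064.
z_β = 3.064 − 1.645 = 1.419.
Power = Φ(1.419) = 0.922.

power ≈ 0.92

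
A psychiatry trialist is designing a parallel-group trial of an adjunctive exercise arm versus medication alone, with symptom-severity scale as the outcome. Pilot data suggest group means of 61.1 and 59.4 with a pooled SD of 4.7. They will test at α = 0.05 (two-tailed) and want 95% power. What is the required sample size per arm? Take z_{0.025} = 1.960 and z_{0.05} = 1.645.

Cohen's d = |M₁ − M₂| / SD_pooled = |61.1 − 59.4| / 4.7 = 1.7 / 4.7 = 0.362.
For two independent groups with equal n: n = 2·((z_{α/2} + z_β) / d)².
z_{α/2} + z_β = 1.960 + 1.645 = 3.605.
n = 2 × (3.605 / 0.362)² = 2 × 9.959² = 2 × 99.17 = 198.3.
Round up to the next whole participant.

n = 199 per group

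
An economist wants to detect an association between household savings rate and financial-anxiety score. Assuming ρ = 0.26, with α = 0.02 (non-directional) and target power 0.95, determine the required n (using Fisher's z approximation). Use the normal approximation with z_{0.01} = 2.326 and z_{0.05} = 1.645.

Fisher's z: C = ½·ln((1+r)/(1−r)) = ½·ln(1.7027) = 0.2661.
n = ((z_{α/2} + z_β)/C)² + 3.
(2.326 + 1.645) / 0.2661 = 3.971 / 0.2661 = 14.923.
n = 14.923² + 3 = 222.69 + 3 = 225.7.
Round up.

n = 226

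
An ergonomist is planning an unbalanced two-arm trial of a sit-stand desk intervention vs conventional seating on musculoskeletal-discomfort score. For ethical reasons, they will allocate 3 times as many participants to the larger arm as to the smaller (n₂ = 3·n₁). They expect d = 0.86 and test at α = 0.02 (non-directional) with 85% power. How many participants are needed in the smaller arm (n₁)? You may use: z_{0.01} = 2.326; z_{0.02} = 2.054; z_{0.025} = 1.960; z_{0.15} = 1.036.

With allocation ratio k = n₂/n₁ = 3, Var(x̄₁−x̄₂) = σ²(1/n₁ + 1/(k·n₁)) = σ²·(k+1)/(k·n₁).
So n₁ = (1 + 1/k)·((z_{α/2} + z_β)/d)² = 1.333 × (3.362/0.86)².
n₁ = 1.333 × 15.28 = 20.4.
Round up: n₁ = 21, giving n₂ = 3 × 21 = 63.

n₁ = 21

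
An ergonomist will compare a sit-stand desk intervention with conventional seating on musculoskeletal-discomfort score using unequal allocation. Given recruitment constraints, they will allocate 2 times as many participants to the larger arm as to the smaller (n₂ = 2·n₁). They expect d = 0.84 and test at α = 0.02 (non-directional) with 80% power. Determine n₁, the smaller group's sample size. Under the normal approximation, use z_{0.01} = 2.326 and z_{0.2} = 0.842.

n₁ = 22

With allocation ratio k = n₂/n₁ = 2, Var(x̄₁−x̄₂) = σ²(1/n₁ + 1/(k·n₁)) = σ²·(k+1)/(k·n₁).
So n₁ = (1 + 1/k)·((z_{α/2} + z_β)/d)² = 1.500 × (3.168/0.84)².
n₁ = 1.500 × 14.22 = 21.3.
Round up: n₁ = 22, giving n₂ = 2 × 22 = 44.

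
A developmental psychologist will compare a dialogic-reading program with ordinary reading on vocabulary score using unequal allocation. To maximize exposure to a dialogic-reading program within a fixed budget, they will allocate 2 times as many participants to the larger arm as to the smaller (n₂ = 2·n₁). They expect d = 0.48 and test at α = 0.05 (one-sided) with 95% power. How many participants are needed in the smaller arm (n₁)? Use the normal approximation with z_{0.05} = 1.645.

With allocation ratio k = n₂/n₁ = 2, Var(x̄₁−x̄₂) = σ²(1/n₁ + 1/(k·n₁)) = σ²·(k+1)/(k·n₁).
So n₁ = (1 + 1/k)·((z_{α} + z_β)/d)² = 1.500 × (3.290/0.48)².
n₁ = 1.500 × 46.98 = 70.5.
Round up: n₁ = 71, giving n₂ = 2 × 71 = 142.

n₁ = 71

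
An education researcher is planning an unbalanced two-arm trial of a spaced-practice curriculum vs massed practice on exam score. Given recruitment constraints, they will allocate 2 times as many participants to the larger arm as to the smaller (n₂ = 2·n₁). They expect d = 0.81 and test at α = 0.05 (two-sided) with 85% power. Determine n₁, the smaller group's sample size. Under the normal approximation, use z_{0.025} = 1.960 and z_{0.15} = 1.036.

n₁ = 21

With allocation ratio k = n₂/n₁ = 2, Var(x̄₁−x̄₂) = σ²(1/n₁ + 1/(k·n₁)) = σ²·(k+1)/(k·n₁).
So n₁ = (1 + 1/k)·((z_{α/2} + z_β)/d)² = 1.500 × (2.996/0.81)².
n₁ = 1.500 × 13.68 = 20.5.
Round up: n₁ = 21, giving n₂ = 2 × 21 = 42.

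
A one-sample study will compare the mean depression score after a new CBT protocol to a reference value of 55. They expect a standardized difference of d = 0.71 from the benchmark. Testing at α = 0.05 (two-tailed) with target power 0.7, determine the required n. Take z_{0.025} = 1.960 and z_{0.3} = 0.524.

n = 13

For a one-sample test: n = ((z_{α/2} + z_β) / d)².
z_{α/2} + z_β = 1.960 + 0.524 = 2.484.
n = (2.484 / 0.71)² = 3.499² = 12.24.
Round up.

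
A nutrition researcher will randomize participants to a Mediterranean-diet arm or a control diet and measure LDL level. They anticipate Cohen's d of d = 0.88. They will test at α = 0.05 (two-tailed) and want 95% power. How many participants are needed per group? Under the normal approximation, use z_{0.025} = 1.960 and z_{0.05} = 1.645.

For two independent groups with equal n: n = 2·((z_{α/2} + z_β) / d)².
z_{α/2} + z_β = 1.960 + 1.645 = 3.605.
n = 2 × (3.605 / 0.88)² = 2 × 4.097² = 2 × 16.78 = 33.6.
Round up to the next whole participant.

n = 34 per group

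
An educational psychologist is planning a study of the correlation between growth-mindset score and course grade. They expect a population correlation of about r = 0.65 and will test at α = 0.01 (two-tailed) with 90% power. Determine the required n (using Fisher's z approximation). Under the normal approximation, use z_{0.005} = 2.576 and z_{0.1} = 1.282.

n = 28

Fisher's z: C = ½·ln((1+r)/(1−r)) = ½·ln(4.7143) = 0.7753.
n = ((z_{α/2} + z_β)/C)² + 3.
(2.576 + 1.282) / 0.7753 = 3.858 / 0.7753 = 4.976.
n = 4.976² + 3 = 24.76 + 3 = 27.8.
Round up.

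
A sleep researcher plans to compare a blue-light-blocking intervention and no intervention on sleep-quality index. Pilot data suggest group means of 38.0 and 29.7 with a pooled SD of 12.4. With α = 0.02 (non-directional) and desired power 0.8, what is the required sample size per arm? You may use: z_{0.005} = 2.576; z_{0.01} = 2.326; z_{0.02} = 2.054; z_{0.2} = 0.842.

n = 45 per group

Cohen's d = |M₁ − M₂| / SD_pooled = |38.0 − 29.7| / 12.4 = 8.3 / 12.4 = 0.669.
For two independent groups with equal n: n = 2·((z_{α/2} + z_β) / d)².
z_{α/2} + z_β = 2.326 + 0.842 = 3.168.
n = 2 × (3.168 / 0.669)² = 2 × 4.735² = 2 × 22.42 = 44.8.
Round up to the next whole participant.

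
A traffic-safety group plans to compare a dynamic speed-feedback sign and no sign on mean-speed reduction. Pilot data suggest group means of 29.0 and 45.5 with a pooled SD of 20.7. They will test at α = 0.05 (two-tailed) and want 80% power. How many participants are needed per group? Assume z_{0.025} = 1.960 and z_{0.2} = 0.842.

Cohen's d = |M₁ − M₂| / SD_pooled = |29.0 − 45.5| / 20.7 = 16.5 / 20.7 = 0.797.
For two independent groups with equal n: n = 2·((z_{α/2} + z_β) / d)².
z_{α/2} + z_β = 1.960 + 0.842 = 2.802.
n = 2 × (2.802 / 0.797)² = 2 × 3.516² = 2 × 12.36 = 24.7.
Round up to the next whole participant.

n = 25 per group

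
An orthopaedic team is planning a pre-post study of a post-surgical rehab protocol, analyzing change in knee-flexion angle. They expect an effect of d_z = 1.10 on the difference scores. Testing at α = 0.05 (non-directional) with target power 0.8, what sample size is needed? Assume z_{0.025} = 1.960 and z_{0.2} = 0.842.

n = 7 pairs

For a paired (one-sample on differences) test: n = ((z_{α/2} + z_β) / d)².
z_{α/2} + z_β = 1.960 + 0.842 = 2.802.
n = (2.802 / 1.10)² = 2.547² = 6.49.
Round up.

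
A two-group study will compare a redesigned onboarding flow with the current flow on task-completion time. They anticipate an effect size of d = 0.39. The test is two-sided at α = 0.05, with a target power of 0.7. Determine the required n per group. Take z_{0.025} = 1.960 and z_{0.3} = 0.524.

For two independent groups with equal n: n = 2·((z_{α/2} + z_β) / d)².
z_{α/2} + z_β = 1.960 + 0.524 = 2.484.
n = 2 × (2.484 / 0.39)² = 2 × 6.369² = 2 × 40.57 = 81.1.
Round up to the next whole participant.

n = 82 per group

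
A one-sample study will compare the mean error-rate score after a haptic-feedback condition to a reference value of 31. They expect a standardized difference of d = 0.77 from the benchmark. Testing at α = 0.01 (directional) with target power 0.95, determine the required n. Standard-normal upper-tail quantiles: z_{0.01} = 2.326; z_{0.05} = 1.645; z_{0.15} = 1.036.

n = 27

For a one-sample test: n = ((z_{α} + z_β) / d)².
z_{α} + z_β = 2.326 + 1.645 = 3.971.
n = (3.971 / 0.77)² = 5.157² = 26.60.
Round up.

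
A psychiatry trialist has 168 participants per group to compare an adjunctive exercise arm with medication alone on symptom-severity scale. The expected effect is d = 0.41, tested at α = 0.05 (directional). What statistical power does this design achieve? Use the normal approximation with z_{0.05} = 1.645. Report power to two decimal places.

power ≈ 0.98

For two equal groups, power = Φ(d·√(n/2) − z_{α}).
d·√(n/2) = 0.41 × √(168/2) = 0.41 × 9.165 = 3.758.
z_β = 3.758 − 1.645 = 2.113.
Power = Φ(2.113) = 0.983.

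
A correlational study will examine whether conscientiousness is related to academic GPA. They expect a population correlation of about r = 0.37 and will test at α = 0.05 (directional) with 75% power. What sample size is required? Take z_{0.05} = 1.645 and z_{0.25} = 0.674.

n = 39

Fisher's z: C = ½·ln((1+r)/(1−r)) = ½·ln(2.1746) = 0.3884.
n = ((z_{α} + z_β)/C)² + 3.
(1.645 + 0.674) / 0.3884 = 2.319 / 0.3884 = 5.971.
n = 5.971² + 3 = 35.65 + 3 = 38.6.
Round up.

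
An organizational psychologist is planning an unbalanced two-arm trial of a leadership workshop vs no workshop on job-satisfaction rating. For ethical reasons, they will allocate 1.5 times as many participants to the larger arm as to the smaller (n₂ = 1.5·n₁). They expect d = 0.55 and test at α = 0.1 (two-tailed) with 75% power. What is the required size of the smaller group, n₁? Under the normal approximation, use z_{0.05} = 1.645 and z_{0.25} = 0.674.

With allocation ratio k = n₂/n₁ = 1.5, Var(x̄₁−x̄₂) = σ²(1/n₁ + 1/(k·n₁)) = σ²·(k+1)/(k·n₁).
So n₁ = (1 + 1/k)·((z_{α/2} + z_β)/d)² = 1.667 × (2.319/0.55)².
n₁ = 1.667 × 17.78 = 29.6.
Round up: n₁ = 30, giving n₂ = 1.5 × 30 = 45.

n₁ = 30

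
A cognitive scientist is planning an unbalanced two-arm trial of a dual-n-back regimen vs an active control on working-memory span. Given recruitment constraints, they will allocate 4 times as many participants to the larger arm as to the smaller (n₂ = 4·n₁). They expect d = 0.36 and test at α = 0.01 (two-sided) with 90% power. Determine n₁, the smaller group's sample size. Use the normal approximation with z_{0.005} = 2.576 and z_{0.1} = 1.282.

With allocation ratio k = n₂/n₁ = 4, Var(x̄₁−x̄₂) = σ²(1/n₁ + 1/(k·n₁)) = σ²·(k+1)/(k·n₁).
So n₁ = (1 + 1/k)·((z_{α/2} + z_β)/d)² = 1.250 × (3.858/0.36)².
n₁ = 1.250 × 114.85 = 143.6.
Round up: n₁ = 144, giving n₂ = 4 × 144 = 576.

n₁ = 144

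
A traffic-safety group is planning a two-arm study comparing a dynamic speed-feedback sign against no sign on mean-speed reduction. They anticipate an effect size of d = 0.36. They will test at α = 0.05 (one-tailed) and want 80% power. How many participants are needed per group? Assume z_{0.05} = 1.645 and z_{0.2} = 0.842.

For two independent groups with equal n: n = 2·((z_{α} + z_β) / d)².
z_{α} + z_β = 1.645 + 0.842 = 2.487.
n = 2 × (2.487 / 0.36)² = 2 × 6.908² = 2 × 47.73 = 95.5.
Round up to the next whole participant.

n = 96 per group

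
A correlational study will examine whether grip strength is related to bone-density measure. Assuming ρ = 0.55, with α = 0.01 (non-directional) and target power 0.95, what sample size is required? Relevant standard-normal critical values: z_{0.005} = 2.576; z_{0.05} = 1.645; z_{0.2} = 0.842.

n = 50

Fisher's z: C = ½·ln((1+r)/(1−r)) = ½·ln(3.4444) = 0.6184.
n = ((z_{α/2} + z_β)/C)² + 3.
(2.576 + 1.645) / 0.6184 = 4.221 / 0.6184 = 6.826.
n = 6.826² + 3 = 46.59 + 3 = 49.6.
Round up.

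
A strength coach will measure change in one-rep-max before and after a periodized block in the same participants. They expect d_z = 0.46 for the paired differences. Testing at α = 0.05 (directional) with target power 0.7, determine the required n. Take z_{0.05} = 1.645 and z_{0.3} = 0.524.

For a paired (one-sample on differences) test: n = ((z_{α} + z_β) / d)².
z_{α} + z_β = 1.645 + 0.524 = 2.169.
n = (2.169 / 0.46)² = 4.715² = 22.23.
Round up.

n = 23 pairs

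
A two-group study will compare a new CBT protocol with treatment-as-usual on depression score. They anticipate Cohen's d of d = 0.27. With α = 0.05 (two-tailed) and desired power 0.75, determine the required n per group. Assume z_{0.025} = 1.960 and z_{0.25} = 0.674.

For two independent groups with equal n: n = 2·((z_{α/2} + z_β) / d)².
z_{α/2} + z_β = 1.960 + 0.674 = 2.634.
n = 2 × (2.634 / 0.27)² = 2 × 9.756² = 2 × 95.17 = 190.3.
Round up to the next whole participant.

n = 191 per group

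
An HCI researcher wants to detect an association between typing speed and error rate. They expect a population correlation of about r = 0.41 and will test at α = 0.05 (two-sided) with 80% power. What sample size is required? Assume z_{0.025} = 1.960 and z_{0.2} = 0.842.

Fisher's z: C = ½·ln((1+r)/(1−r)) = ½·ln(2.3898) = 0.4356.
n = ((z_{α/2} + z_β)/C)² + 3.
(1.960 + 0.842) / 0.4356 = 2.802 / 0.4356 = 6.433.
n = 6.433² + 3 = 41.38 + 3 = 44.4.
Round up.

n = 45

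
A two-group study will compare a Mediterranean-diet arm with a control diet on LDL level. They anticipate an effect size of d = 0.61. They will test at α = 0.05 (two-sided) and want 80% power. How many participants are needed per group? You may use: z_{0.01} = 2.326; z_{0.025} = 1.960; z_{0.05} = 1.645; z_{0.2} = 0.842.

For two independent groups with equal n: n = 2·((z_{α/2} + z_β) / d)².
z_{α/2} + z_β = 1.960 + 0.842 = 2.802.
n = 2 × (2.802 / 0.61)² = 2 × 4.593² = 2 × 21.10 = 42.2.
Round up to the next whole participant.

n = 43 per group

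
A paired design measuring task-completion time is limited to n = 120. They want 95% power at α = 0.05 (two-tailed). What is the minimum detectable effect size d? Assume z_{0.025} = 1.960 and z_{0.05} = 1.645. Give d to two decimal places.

For a single sample (or paired design) of n = 120: d_min = (z_{α/2} + z_β)/√n.
z-sum = 1.960 + 1.645 = 3.605.
d_min = 3.605 / √120 = 3.605 / 10.954 = 0.329.

d_min ≈ 0.33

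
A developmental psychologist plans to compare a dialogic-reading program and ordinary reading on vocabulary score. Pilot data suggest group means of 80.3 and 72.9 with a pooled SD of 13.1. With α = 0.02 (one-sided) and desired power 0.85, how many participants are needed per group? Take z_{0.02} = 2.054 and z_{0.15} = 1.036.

Cohen's d = |M₁ − M₂| / SD_pooled = |80.3 − 72.9| / 13.1 = 7.4 / 13.1 = 0.565.
For two independent groups with equal n: n = 2·((z_{α} + z_β) / d)².
z_{α} + z_β = 2.054 + 1.036 = 3.090.
n = 2 × (3.090 / 0.565)² = 2 × 5.469² = 2 × 29.91 = 59.8.
Round up to the next whole participant.

n = 60 per group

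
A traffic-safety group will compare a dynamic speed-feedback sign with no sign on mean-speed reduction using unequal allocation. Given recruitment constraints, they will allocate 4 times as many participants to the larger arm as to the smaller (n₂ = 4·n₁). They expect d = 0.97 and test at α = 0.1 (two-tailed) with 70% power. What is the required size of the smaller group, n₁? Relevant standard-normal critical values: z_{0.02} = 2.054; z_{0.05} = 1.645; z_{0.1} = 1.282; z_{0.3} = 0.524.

With allocation ratio k = n₂/n₁ = 4, Var(x̄₁−x̄₂) = σ²(1/n₁ + 1/(k·n₁)) = σ²·(k+1)/(k·n₁).
So n₁ = (1 + 1/k)·((z_{α/2} + z_β)/d)² = 1.250 × (2.169/0.97)².
n₁ = 1.250 × 5.00 = 6.3.
Round up: n₁ = 7, giving n₂ = 4 × 7 = 28.

n₁ = 7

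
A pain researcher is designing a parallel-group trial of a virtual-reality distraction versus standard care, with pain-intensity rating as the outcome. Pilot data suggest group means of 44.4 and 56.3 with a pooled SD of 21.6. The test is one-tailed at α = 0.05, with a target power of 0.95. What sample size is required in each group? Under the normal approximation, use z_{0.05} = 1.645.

n = 72 per group

Cohen's d = |M₁ − M₂| / SD_pooled = |44.4 − 56.3| / 21.6 = 11.9 / 21.6 = 0.551.
For two independent groups with equal n: n = 2·((z_{α} + z_β) / d)².
z_{α} + z_β = 1.645 + 1.645 = 3.290.
n = 2 × (3.290 / 0.551)² = 2 × 5.971² = 2 × 35.65 = 71.3.
Round up to the next whole participant.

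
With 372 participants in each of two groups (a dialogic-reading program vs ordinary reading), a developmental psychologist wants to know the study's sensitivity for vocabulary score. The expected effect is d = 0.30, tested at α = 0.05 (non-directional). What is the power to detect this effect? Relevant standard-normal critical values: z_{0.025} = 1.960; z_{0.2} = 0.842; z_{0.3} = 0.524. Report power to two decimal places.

For two equal groups, power = Φ(d·√(n/2) − z_{α/2}).
d·√(n/2) = 0.30 × √(372/2) = 0.30 × 13.638 = 4.091.
z_β = 4.091 − 1.960 = 2.131.
Power = Φ(2.131) = 0.983.

power ≈ 0.98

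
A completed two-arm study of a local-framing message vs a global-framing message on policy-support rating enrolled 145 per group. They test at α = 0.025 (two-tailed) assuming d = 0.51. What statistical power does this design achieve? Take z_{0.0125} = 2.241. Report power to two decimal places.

power ≈ 0.98

For two equal groups, power = Φ(d·√(n/2) − z_{α/2}).
d·√(n/2) = 0.51 × √(145/2) = 0.51 × 8.515 = 4.342.
z_β = 4.342 − 2.241 = 2.101.
Power = Φ(2.101) = 0.982.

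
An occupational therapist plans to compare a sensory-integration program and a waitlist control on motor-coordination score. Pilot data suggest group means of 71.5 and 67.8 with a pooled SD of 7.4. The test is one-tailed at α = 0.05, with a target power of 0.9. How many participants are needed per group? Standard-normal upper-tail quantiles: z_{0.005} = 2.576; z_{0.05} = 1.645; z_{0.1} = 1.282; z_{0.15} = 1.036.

Cohen's d = |M₁ − M₂| / SD_pooled = |71.5 − 67.8| / 7.4 = 3.7 / 7.4 = 0.500.
For two independent groups with equal n: n = 2·((z_{α} + z_β) / d)².
z_{α} + z_β = 1.645 + 1.282 = 2.927.
n = 2 × (2.927 / 0.500)² = 2 × 5.854² = 2 × 34.27 = 68.5.
Round up to the next whole participant.

n = 69 per group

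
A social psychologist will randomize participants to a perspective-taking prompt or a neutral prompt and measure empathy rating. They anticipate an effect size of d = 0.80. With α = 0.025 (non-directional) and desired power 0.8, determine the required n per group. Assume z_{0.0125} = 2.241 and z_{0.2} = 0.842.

n = 30 per group

For two independent groups with equal n: n = 2·((z_{α/2} + z_β) / d)².
z_{α/2} + z_β = 2.241 + 0.842 = 3.083.
n = 2 × (3.083 / 0.80)² = 2 × 3.854² = 2 × 14.85 = 29.7.
Round up to the next whole participant.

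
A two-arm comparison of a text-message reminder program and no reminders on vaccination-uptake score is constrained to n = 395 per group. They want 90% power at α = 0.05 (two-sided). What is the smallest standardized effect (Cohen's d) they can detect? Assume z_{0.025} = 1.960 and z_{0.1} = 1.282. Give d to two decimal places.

For two independent groups of n = 395 each: d_min = (z_{α/2} + z_β)·√(2/n).
z-sum = 1.960 + 1.282 = 3.242.
d_min = 3.242 × √(2/395) = 3.242 × 0.0712 = 0.231.

d_min ≈ 0.23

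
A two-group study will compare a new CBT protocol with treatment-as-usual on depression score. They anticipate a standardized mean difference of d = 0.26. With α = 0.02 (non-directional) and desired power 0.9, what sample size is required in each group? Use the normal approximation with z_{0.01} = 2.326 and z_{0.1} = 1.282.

n = 386 per group

For two independent groups with equal n: n = 2·((z_{α/2} + z_β) / d)².
z_{α/2} + z_β = 2.326 + 1.282 = 3.608.
n = 2 × (3.608 / 0.26)² = 2 × 13.877² = 2 × 192.57 = 385.1.
Round up to the next whole participant.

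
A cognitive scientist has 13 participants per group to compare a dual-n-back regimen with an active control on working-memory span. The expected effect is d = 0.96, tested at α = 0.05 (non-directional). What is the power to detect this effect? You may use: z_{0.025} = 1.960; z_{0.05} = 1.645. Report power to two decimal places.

For two equal groups, power = Φ(d·√(n/2) − z_{α/2}).
d·√(n/2) = 0.96 × √(13/2) = 0.96 × 2.550 = 2.448.
z_β = 2.448 − 1.960 = 0.488.
Power = Φ(0.488) = 0.687.

power ≈ 0.69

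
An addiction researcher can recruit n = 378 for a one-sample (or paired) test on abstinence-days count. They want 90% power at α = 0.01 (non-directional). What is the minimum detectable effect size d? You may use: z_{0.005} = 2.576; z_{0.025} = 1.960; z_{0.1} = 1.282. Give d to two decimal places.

d_min ≈ 0.20

For a single sample (or paired design) of n = 378: d_min = (z_{α/2} + z_β)/√n.
z-sum = 2.576 + 1.282 = 3.858.
d_min = 3.858 / √378 = 3.858 / 19.442 = 0.198.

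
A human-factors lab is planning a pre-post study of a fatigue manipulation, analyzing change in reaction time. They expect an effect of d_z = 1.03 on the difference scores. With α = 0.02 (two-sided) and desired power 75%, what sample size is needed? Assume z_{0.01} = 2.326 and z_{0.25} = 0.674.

For a paired (one-sample on differences) test: n = ((z_{α/2} + z_β) / d)².
z_{α/2} + z_β = 2.326 + 0.674 = 3.000.
n = (3.000 / 1.03)² = 2.913² = 8.48.
Round up.

n = 9 pairs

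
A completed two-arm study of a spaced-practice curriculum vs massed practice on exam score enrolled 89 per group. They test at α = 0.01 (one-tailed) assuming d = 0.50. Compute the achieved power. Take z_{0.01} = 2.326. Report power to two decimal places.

For two equal groups, power = Φ(d·√(n/2) − z_{α}).
d·√(n/2) = 0.50 × √(89/2) = 0.50 × 6.671 = 3.335.
z_β = 3.335 − 2.326 = 1.009.
Power = Φ(1.009) = 0.844.

power ≈ 0.84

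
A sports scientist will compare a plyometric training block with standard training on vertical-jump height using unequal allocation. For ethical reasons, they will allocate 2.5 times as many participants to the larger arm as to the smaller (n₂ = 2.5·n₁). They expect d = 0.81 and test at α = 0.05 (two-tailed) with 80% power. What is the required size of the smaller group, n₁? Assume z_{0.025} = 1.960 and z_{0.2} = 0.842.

With allocation ratio k = n₂/n₁ = 2.5, Var(x̄₁−x̄₂) = σ²(1/n₁ + 1/(k·n₁)) = σ²·(k+1)/(k·n₁).
So n₁ = (1 + 1/k)·((z_{α/2} + z_β)/d)² = 1.400 × (2.802/0.81)².
n₁ = 1.400 × 11.97 = 16.8.
Round up: n₁ = 17, giving n₂ = ⌈2.5 × 17⌉ = ⌈42.5⌉ = 43.

n₁ = 17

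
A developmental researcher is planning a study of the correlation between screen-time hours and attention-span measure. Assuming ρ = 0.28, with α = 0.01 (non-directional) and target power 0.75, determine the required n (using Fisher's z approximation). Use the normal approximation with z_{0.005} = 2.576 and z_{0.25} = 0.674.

n = 131

Fisher's z: C = ½·ln((1+r)/(1−r)) = ½·ln(1.7778) = 0.2877.
n = ((z_{α/2} + z_β)/C)² + 3.
(2.576 + 0.674) / 0.2877 = 3.250 / 0.2877 = 11.296.
n = 11.296² + 3 = 127.61 + 3 = 130.6.
Round up.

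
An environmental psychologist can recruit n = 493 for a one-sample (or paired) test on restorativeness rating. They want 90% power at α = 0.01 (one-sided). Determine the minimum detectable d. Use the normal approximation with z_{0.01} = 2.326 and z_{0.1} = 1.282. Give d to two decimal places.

d_min ≈ 0.16

For a single sample (or paired design) of n = 493: d_min = (z_{α} + z_β)/√n.
z-sum = 2.326 + 1.282 = 3.608.
d_min = 3.608 / √493 = 3.608 / 22.204 = 0.162.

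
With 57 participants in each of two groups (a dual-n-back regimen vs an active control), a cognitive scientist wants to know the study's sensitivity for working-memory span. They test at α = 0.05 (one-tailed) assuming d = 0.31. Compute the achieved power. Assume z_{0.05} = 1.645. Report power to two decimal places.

For two equal groups, power = Φ(d·√(n/2) − z_{α}).
d·√(n/2) = 0.31 × √(57/2) = 0.31 × 5.339 = 1.655.
z_β = 1.655 − 1.645 = 0.010.
Power = Φ(0.010) = 0.504.

power ≈ 0.50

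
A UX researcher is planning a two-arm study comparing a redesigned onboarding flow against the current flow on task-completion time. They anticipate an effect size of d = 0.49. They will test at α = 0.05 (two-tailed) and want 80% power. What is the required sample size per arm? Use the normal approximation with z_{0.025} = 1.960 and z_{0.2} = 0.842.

For two independent groups with equal n: n = 2·((z_{α/2} + z_β) / d)².
z_{α/2} + z_β = 1.960 + 0.842 = 2.802.
n = 2 × (2.802 / 0.49)² = 2 × 5.718² = 2 × 32.70 = 65.4.
Round up to the next whole participant.

n = 66 per group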